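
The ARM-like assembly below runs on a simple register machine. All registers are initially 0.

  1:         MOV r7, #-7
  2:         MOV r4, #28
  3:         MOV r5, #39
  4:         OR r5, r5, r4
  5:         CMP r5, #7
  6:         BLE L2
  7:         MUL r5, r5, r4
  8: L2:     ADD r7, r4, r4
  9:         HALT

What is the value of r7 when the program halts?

after MOV r7, #-7: r7=-7
after MOV r4, #28: r4=28
after MOV r5, #39: r5=39
after OR r5, r5, r4: r5=39|28=63
CMP r5, #7  (cmp 63,7)
BLE L2: not taken
after MUL r5, r5, r4: r5=63*28=1764
after ADD r7, r4, r4: r7=28+28=56
halt.

56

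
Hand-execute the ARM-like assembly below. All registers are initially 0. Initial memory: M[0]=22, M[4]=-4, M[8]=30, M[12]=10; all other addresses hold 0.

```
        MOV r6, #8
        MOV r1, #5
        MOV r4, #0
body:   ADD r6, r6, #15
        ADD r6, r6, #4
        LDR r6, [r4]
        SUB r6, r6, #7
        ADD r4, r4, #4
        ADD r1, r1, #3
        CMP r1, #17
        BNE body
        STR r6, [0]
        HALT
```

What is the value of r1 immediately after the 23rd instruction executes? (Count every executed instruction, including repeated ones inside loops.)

11

after MOV r6, #8: r6=8
after MOV r1, #5: r1=5
after MOV r4, #0: r4=0
after ADD r6, r6, #15: r6=8+15=23
after ADD r6, r6, #4: r6=23+4=27
after LDR r6, [r4]: r6=M[0]=22
after SUB r6, r6, #7: r6=22-7=15
after ADD r4, r4, #4: r4=0+4=4
after ADD r1, r1, #3: r1=5+3=8
CMP r1, #17  (cmp 8,17)
BNE body: taken
after ADD r6, r6, #15: r6=15+15=30
after ADD r6, r6, #4: r6=30+4=34
after LDR r6, [r4]: r6=M[4]=-4
after SUB r6, r6, #7: r6=(-4)-7=-11
after ADD r4, r4, #4: r4=4+4=8
after ADD r1, r1, #3: r1=8+3=11
CMP r1, #17  (cmp 11,17)
BNE body: taken
after ADD r6, r6, #15: r6=(-11)+15=4
after ADD r6, r6, #4: r6=4+4=8
after LDR r6, [r4]: r6=M[8]=30
after SUB r6, r6, #7: r6=30-7=23
After step 23: r1 = 11.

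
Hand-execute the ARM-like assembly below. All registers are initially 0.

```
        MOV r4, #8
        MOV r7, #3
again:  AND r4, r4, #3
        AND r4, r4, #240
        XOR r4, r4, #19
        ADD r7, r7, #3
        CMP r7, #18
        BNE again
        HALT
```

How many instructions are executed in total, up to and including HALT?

33

MOV r4, #8 → r4=8
MOV r7, #3 → r7=3
AND r4, r4, #3 → r4=8&3=0
AND r4, r4, #240 → r4=0&240=0
XOR r4, r4, #19 → r4=0^19=19
ADD r7, r7, #3 → r7=3+3=6
CMP r7, #18  (cmp 6,18)
BNE again: taken
AND r4, r4, #3 → r4=19&3=3
AND r4, r4, #240 → r4=3&240=0
XOR r4, r4, #19 → r4=0^19=19
ADD r7, r7, #3 → r7=6+3=9
CMP r7, #18  (cmp 9,18)
BNE again: taken
AND r4, r4, #3 → r4=19&3=3
AND r4, r4, #240 → r4=3&240=0
XOR r4, r4, #19 → r4=0^19=19
ADD r7, r7, #3 → r7=9+3=12
CMP r7, #18  (cmp 12,18)
BNE again: taken
AND r4, r4, #3 → r4=19&3=3
AND r4, r4, #240 → r4=3&240=0
XOR r4, r4, #19 → r4=0^19=19
ADD r7, r7, #3 → r7=12+3=15
CMP r7, #18  (cmp 15,18)
BNE again: taken
AND r4, r4, #3 → r4=19&3=3
AND r4, r4, #240 → r4=3&240=0
XOR r4, r4, #19 → r4=0^19=19
ADD r7, r7, #3 → r7=15+3=18
CMP r7, #18  (cmp 18,18)
BNE again: not taken
halt.
Total executed instructions: 33.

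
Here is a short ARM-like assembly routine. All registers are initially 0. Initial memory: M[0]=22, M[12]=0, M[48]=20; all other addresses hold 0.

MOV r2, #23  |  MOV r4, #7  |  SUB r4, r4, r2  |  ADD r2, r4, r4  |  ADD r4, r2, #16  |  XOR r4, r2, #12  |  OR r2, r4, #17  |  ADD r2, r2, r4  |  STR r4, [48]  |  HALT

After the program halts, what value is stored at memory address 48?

-20

r2=23
r4=7
r4=7-23=-16
r2=(-16)+(-16)=-32
r4=(-32)+16=-16
r4=(-32)^12=-20
r2=(-20)|17=-3
r2=(-3)+(-20)=-23
STR r4, [48] → M[48]=-20
halt.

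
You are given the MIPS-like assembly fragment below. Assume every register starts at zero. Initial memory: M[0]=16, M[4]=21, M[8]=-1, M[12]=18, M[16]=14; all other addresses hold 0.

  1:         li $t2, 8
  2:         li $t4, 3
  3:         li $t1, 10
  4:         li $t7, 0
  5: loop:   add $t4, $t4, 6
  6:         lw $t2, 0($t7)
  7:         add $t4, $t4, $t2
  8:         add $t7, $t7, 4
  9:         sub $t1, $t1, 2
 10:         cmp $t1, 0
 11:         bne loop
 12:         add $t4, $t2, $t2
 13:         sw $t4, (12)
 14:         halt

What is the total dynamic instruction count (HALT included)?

42

after li $t2, 8: $t2=8
after li $t4, 3: $t4=3
after li $t1, 10: $t1=10
after li $t7, 0: $t7=0
after add $t4, $t4, 6: $t4=3+6=9
after lw $t2, 0($t7): $t2=M[0]=16
after add $t4, $t4, $t2: $t4=9+16=25
after add $t7, $t7, 4: $t7=0+4=4
after sub $t1, $t1, 2: $t1=10-2=8
cmp $t1, 0  (cmp 8,0)
bne loop: taken
after add $t4, $t4, 6: $t4=25+6=31
after lw $t2, 0($t7): $t2=M[4]=21
after add $t4, $t4, $t2: $t4=31+21=52
after add $t7, $t7, 4: $t7=4+4=8
after sub $t1, $t1, 2: $t1=8-2=6
cmp $t1, 0  (cmp 6,0)
bne loop: taken
after add $t4, $t4, 6: $t4=52+6=58
after lw $t2, 0($t7): $t2=M[8]=-1
after add $t4, $t4, $t2: $t4=58+(-1)=57
after add $t7, $t7, 4: $t7=8+4=12
after sub $t1, $t1, 2: $t1=6-2=4
cmp $t1, 0  (cmp 4,0)
bne loop: taken
after add $t4, $t4, 6: $t4=57+6=63
after lw $t2, 0($t7): $t2=M[12]=18
after add $t4, $t4, $t2: $t4=63+18=81
after add $t7, $t7, 4: $t7=12+4=16
after sub $t1, $t1, 2: $t1=4-2=2
cmp $t1, 0  (cmp 2,0)
bne loop: taken
after add $t4, $t4, 6: $t4=81+6=87
after lw $t2, 0($t7): $t2=M[16]=14
after add $t4, $t4, $t2: $t4=87+14=101
after add $t7, $t7, 4: $t7=16+4=20
after sub $t1, $t1, 2: $t1=2-2=0
cmp $t1, 0  (cmp 0,0)
bne loop: not taken
after add $t4, $t2, $t2: $t4=14+14=28
sw $t4, (12) → M[12]=28
halt.
Total executed instructions: 42.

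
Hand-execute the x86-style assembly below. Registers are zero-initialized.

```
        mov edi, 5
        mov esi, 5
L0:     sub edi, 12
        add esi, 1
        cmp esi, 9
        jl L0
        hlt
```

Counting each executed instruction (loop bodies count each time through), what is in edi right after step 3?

edi=5
esi=5
edi=5-12=-7
After step 3: edi = -7.

-7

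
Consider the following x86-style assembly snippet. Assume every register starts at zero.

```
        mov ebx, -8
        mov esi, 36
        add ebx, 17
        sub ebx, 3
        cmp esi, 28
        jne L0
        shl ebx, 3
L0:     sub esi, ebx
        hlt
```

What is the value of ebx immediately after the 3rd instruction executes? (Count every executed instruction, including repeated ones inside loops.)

ebx=-8
esi=36
ebx=(-8)+17=9
After step 3: ebx = 9.

9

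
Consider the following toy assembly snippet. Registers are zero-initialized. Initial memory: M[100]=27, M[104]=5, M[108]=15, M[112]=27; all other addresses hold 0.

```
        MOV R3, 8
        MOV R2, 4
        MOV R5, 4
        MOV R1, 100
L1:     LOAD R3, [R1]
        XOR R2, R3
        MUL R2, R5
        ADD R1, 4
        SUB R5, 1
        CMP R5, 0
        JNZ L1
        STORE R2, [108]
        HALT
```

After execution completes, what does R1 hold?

MOV R3, 8 → R3=8
MOV R2, 4 → R2=4
MOV R5, 4 → R5=4
MOV R1, 100 → R1=100
LOAD R3, [R1] → R3=M[100]=27
XOR R2, R3 → R2=4^27=31
MUL R2, R5 → R2=31*4=124
ADD R1, 4 → R1=100+4=104
SUB R5, 1 → R5=4-1=3
CMP R5, 0  (cmp 3,0)
JNZ L1: taken
LOAD R3, [R1] → R3=M[104]=5
XOR R2, R3 → R2=124^5=121
MUL R2, R5 → R2=121*3=363
ADD R1, 4 → R1=104+4=108
SUB R5, 1 → R5=3-1=2
CMP R5, 0  (cmp 2,0)
JNZ L1: taken
LOAD R3, [R1] → R3=M[108]=15
XOR R2, R3 → R2=363^15=356
MUL R2, R5 → R2=356*2=712
ADD R1, 4 → R1=108+4=112
SUB R5, 1 → R5=2-1=1
CMP R5, 0  (cmp 1,0)
JNZ L1: taken
LOAD R3, [R1] → R3=M[112]=27
XOR R2, R3 → R2=712^27=723
MUL R2, R5 → R2=723*1=723
ADD R1, 4 → R1=112+4=116
SUB R5, 1 → R5=1-1=0
CMP R5, 0  (cmp 0,0)
JNZ L1: not taken
STORE R2, [108] → M[108]=723
halt.

116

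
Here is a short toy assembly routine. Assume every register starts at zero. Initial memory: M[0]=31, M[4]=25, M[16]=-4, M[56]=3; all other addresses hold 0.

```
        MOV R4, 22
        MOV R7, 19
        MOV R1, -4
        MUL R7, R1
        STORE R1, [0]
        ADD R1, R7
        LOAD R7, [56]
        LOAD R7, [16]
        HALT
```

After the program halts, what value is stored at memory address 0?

after MOV R4, 22: R4=22
after MOV R7, 19: R7=19
after MOV R1, -4: R1=-4
after MUL R7, R1: R7=19*(-4)=-76
STORE R1, [0] → M[0]=-4
after ADD R1, R7: R1=(-4)+(-76)=-80
after LOAD R7, [56]: R7=M[56]=3
after LOAD R7, [16]: R7=M[16]=-4
halt.

-4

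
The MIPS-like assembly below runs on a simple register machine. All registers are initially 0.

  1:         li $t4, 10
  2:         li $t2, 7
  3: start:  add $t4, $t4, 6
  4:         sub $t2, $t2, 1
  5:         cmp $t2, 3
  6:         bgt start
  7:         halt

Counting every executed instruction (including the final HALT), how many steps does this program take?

19

li $t4, 10 → $t4=10
li $t2, 7 → $t2=7
add $t4, $t4, 6 → $t4=10+6=16
sub $t2, $t2, 1 → $t2=7-1=6
cmp $t2, 3  (cmp 6,3)
bgt start: taken
add $t4, $t4, 6 → $t4=16+6=22
sub $t2, $t2, 1 → $t2=6-1=5
cmp $t2, 3  (cmp 5,3)
bgt start: taken
add $t4, $t4, 6 → $t4=22+6=28
sub $t2, $t2, 1 → $t2=5-1=4
cmp $t2, 3  (cmp 4,3)
bgt start: taken
add $t4, $t4, 6 → $t4=28+6=34
sub $t2, $t2, 1 → $t2=4-1=3
cmp $t2, 3  (cmp 3,3)
bgt start: not taken
halt.
Total executed instructions: 19.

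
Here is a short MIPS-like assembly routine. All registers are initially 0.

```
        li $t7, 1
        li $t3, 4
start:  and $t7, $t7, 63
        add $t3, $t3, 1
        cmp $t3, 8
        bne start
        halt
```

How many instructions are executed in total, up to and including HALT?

li $t7, 1 → $t7=1
li $t3, 4 → $t3=4
and $t7, $t7, 63 → $t7=1&63=1
add $t3, $t3, 1 → $t3=4+1=5
cmp $t3, 8  (cmp 5,8)
bne start: taken
and $t7, $t7, 63 → $t7=1&63=1
add $t3, $t3, 1 → $t3=5+1=6
cmp $t3, 8  (cmp 6,8)
bne start: taken
and $t7, $t7, 63 → $t7=1&63=1
add $t3, $t3, 1 → $t3=6+1=7
cmp $t3, 8  (cmp 7,8)
bne start: taken
and $t7, $t7, 63 → $t7=1&63=1
add $t3, $t3, 1 → $t3=7+1=8
cmp $t3, 8  (cmp 8,8)
bne start: not taken
halt.
Total executed instructions: 19.

19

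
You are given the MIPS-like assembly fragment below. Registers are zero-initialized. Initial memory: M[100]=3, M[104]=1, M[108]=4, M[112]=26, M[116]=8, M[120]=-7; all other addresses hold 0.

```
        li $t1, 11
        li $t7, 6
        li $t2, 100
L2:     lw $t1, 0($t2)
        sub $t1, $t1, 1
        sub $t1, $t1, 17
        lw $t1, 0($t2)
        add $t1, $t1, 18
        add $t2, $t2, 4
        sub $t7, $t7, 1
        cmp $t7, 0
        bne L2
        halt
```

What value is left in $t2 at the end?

after li $t1, 11: $t1=11
after li $t7, 6: $t7=6
after li $t2, 100: $t2=100
after lw $t1, 0($t2): $t1=M[100]=3
after sub $t1, $t1, 1: $t1=3-1=2
after sub $t1, $t1, 17: $t1=2-17=-15
after lw $t1, 0($t2): $t1=M[100]=3
after add $t1, $t1, 18: $t1=3+18=21
after add $t2, $t2, 4: $t2=100+4=104
after sub $t7, $t7, 1: $t7=6-1=5
cmp $t7, 0  (cmp 5,0)
bne L2: taken
after lw $t1, 0($t2): $t1=M[104]=1
after sub $t1, $t1, 1: $t1=1-1=0
after sub $t1, $t1, 17: $t1=0-17=-17
after lw $t1, 0($t2): $t1=M[104]=1
after add $t1, $t1, 18: $t1=1+18=19
after add $t2, $t2, 4: $t2=104+4=108
after sub $t7, $t7, 1: $t7=5-1=4
cmp $t7, 0  (cmp 4,0)
bne L2: taken
after lw $t1, 0($t2): $t1=M[108]=4
after sub $t1, $t1, 1: $t1=4-1=3
after sub $t1, $t1, 17: $t1=3-17=-14
after lw $t1, 0($t2): $t1=M[108]=4
after add $t1, $t1, 18: $t1=4+18=22
after add $t2, $t2, 4: $t2=108+4=112
after sub $t7, $t7, 1: $t7=4-1=3
cmp $t7, 0  (cmp 3,0)
bne L2: taken
after lw $t1, 0($t2): $t1=M[112]=26
after sub $t1, $t1, 1: $t1=26-1=25
after sub $t1, $t1, 17: $t1=25-17=8
after lw $t1, 0($t2): $t1=M[112]=26
after add $t1, $t1, 18: $t1=26+18=44
after add $t2, $t2, 4: $t2=112+4=116
after sub $t7, $t7, 1: $t7=3-1=2
cmp $t7, 0  (cmp 2,0)
bne L2: taken
after lw $t1, 0($t2): $t1=M[116]=8
after sub $t1, $t1, 1: $t1=8-1=7
after sub $t1, $t1, 17: $t1=7-17=-10
after lw $t1, 0($t2): $t1=M[116]=8
after add $t1, $t1, 18: $t1=8+18=26
after add $t2, $t2, 4: $t2=116+4=120
after sub $t7, $t7, 1: $t7=2-1=1
cmp $t7, 0  (cmp 1,0)
bne L2: taken
after lw $t1, 0($t2): $t1=M[120]=-7
after sub $t1, $t1, 1: $t1=(-7)-1=-8
after sub $t1, $t1, 17: $t1=(-8)-17=-25
after lw $t1, 0($t2): $t1=M[120]=-7
after add $t1, $t1, 18: $t1=(-7)+18=11
after add $t2, $t2, 4: $t2=120+4=124
after sub $t7, $t7, 1: $t7=1-1=0
cmp $t7, 0  (cmp 0,0)
bne L2: not taken
halt.

124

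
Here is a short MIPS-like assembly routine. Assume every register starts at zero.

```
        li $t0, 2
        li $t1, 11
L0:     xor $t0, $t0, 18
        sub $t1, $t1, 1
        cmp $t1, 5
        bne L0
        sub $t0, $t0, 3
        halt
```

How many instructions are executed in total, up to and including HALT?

28

$t0=2
$t1=11
$t0=2^18=16
$t1=11-1=10
cmp $t1, 5  (cmp 10,5)
bne L0: taken
$t0=16^18=2
$t1=10-1=9
cmp $t1, 5  (cmp 9,5)
bne L0: taken
$t0=2^18=16
$t1=9-1=8
cmp $t1, 5  (cmp 8,5)
bne L0: taken
$t0=16^18=2
$t1=8-1=7
cmp $t1, 5  (cmp 7,5)
bne L0: taken
$t0=2^18=16
$t1=7-1=6
cmp $t1, 5  (cmp 6,5)
bne L0: taken
$t0=16^18=2
$t1=6-1=5
cmp $t1, 5  (cmp 5,5)
bne L0: not taken
$t0=2-3=-1
halt.
Total executed instructions: 28.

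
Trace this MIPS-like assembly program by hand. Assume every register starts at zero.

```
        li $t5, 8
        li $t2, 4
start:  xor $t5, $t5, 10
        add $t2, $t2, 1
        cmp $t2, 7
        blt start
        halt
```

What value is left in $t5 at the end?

after li $t5, 8: $t5=8
after li $t2, 4: $t2=4
after xor $t5, $t5, 10: $t5=8^10=2
after add $t2, $t2, 1: $t2=4+1=5
cmp $t2, 7  (cmp 5,7)
blt start: taken
after xor $t5, $t5, 10: $t5=2^10=8
after add $t2, $t2, 1: $t2=5+1=6
cmp $t2, 7  (cmp 6,7)
blt start: taken
after xor $t5, $t5, 10: $t5=8^10=2
after add $t2, $t2, 1: $t2=6+1=7
cmp $t2, 7  (cmp 7,7)
blt start: not taken
halt.

2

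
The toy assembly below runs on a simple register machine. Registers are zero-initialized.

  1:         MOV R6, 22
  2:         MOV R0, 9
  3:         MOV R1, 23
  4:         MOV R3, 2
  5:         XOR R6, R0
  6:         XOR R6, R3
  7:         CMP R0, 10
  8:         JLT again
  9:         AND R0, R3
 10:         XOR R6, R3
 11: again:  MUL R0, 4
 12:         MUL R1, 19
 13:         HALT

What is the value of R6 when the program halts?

MOV R6, 22 → R6=22
MOV R0, 9 → R0=9
MOV R1, 23 → R1=23
MOV R3, 2 → R3=2
XOR R6, R0 → R6=22^9=31
XOR R6, R3 → R6=31^2=29
CMP R0, 10  (cmp 9,10)
JLT again: taken
MUL R0, 4 → R0=9*4=36
MUL R1, 19 → R1=23*19=437
halt.

29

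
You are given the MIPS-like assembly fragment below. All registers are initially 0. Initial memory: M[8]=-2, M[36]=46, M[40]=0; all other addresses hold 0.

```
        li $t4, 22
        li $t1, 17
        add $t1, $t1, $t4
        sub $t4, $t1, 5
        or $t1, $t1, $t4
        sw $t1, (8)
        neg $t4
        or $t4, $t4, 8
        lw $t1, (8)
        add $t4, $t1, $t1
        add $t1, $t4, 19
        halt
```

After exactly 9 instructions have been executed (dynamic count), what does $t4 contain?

-34

li $t4, 22 → $t4=22
li $t1, 17 → $t1=17
add $t1, $t1, $t4 → $t1=17+22=39
sub $t4, $t1, 5 → $t4=39-5=34
or $t1, $t1, $t4 → $t1=39|34=39
sw $t1, (8) → M[8]=39
neg $t4 → $t4=-(34)=-34
or $t4, $t4, 8 → $t4=(-34)|8=-34
lw $t1, (8) → $t1=M[8]=39
After step 9: $t4 = -34.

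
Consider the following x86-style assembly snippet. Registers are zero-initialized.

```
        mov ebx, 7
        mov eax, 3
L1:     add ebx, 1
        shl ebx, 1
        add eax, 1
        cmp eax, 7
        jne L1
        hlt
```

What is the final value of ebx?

ebx=7
eax=3
ebx=7+1=8
ebx=8<<1=16
eax=3+1=4
cmp eax, 7  (cmp 4,7)
jne L1: taken
ebx=16+1=17
ebx=17<<1=34
eax=4+1=5
cmp eax, 7  (cmp 5,7)
jne L1: taken
ebx=34+1=35
ebx=35<<1=70
eax=5+1=6
cmp eax, 7  (cmp 6,7)
jne L1: taken
ebx=70+1=71
ebx=71<<1=142
eax=6+1=7
cmp eax, 7  (cmp 7,7)
jne L1: not taken
halt.

142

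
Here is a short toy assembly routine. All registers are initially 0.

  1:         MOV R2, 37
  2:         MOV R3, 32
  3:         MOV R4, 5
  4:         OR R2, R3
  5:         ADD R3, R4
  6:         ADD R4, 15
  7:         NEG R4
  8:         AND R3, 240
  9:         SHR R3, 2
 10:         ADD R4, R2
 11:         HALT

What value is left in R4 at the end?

after MOV R2, 37: R2=37
after MOV R3, 32: R3=32
after MOV R4, 5: R4=5
after OR R2, R3: R2=37|32=37
after ADD R3, R4: R3=32+5=37
after ADD R4, 15: R4=5+15=20
after NEG R4: R4=-(20)=-20
after AND R3, 240: R3=37&240=32
after SHR R3, 2: R3=32>>2=8
after ADD R4, R2: R4=(-20)+37=17
halt.

17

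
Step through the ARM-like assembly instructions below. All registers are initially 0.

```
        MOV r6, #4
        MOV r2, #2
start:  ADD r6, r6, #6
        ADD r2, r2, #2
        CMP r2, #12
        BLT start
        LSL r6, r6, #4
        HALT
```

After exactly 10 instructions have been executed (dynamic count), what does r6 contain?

16

r6=4
r2=2
r6=4+6=10
r2=2+2=4
CMP r2, #12  (cmp 4,12)
BLT start: taken
r6=10+6=16
r2=4+2=6
CMP r2, #12  (cmp 6,12)
BLT start: taken
After step 10: r6 = 16.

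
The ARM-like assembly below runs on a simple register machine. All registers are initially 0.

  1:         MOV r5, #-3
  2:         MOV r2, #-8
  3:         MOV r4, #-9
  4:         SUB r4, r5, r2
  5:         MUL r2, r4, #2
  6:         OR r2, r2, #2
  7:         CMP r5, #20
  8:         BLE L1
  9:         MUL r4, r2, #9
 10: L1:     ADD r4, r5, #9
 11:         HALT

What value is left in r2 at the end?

10

r5=-3
r2=-8
r4=-9
r4=(-3)-(-8)=5
r2=5*2=10
r2=10|2=10
CMP r5, #20  (cmp -3,20)
BLE L1: taken
r4=(-3)+9=6
halt.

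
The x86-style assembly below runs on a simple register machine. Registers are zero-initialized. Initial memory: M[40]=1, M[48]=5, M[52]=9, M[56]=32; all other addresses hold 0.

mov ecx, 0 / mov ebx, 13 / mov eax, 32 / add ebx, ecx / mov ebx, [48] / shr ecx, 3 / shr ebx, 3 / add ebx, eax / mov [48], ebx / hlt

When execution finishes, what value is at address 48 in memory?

32

mov ecx, 0 → ecx=0
mov ebx, 13 → ebx=13
mov eax, 32 → eax=32
add ebx, ecx → ebx=13+0=13
mov ebx, [48] → ebx=M[48]=5
shr ecx, 3 → ecx=0>>3=0
shr ebx, 3 → ebx=5>>3=0
add ebx, eax → ebx=0+32=32
mov [48], ebx → M[48]=32
halt.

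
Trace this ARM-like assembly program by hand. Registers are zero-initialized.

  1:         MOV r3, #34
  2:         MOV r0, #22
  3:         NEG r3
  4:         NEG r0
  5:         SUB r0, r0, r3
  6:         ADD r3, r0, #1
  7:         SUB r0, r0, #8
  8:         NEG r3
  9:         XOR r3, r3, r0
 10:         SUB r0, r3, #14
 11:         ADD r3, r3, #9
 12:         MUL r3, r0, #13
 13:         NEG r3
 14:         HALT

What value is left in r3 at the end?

299

r3=34
r0=22
r3=-(34)=-34
r0=-(22)=-22
r0=(-22)-(-34)=12
r3=12+1=13
r0=12-8=4
r3=-(13)=-13
r3=(-13)^4=-9
r0=(-9)-14=-23
r3=(-9)+9=0
r3=(-23)*13=-299
r3=-(-299)=299
halt.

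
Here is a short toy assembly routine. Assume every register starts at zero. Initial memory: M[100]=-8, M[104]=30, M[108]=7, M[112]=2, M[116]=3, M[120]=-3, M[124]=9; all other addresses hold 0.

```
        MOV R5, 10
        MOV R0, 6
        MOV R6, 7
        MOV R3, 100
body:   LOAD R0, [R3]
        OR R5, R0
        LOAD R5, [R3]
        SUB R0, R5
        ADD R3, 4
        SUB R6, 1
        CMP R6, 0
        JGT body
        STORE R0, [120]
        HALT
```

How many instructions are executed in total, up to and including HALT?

MOV R5, 10 → R5=10
MOV R0, 6 → R0=6
MOV R6, 7 → R6=7
MOV R3, 100 → R3=100
LOAD R0, [R3] → R0=M[100]=-8
OR R5, R0 → R5=10|(-8)=-6
LOAD R5, [R3] → R5=M[100]=-8
SUB R0, R5 → R0=(-8)-(-8)=0
ADD R3, 4 → R3=100+4=104
SUB R6, 1 → R6=7-1=6
CMP R6, 0  (cmp 6,0)
JGT body: taken
LOAD R0, [R3] → R0=M[104]=30
OR R5, R0 → R5=(-8)|30=-2
LOAD R5, [R3] → R5=M[104]=30
SUB R0, R5 → R0=30-30=0
ADD R3, 4 → R3=104+4=108
SUB R6, 1 → R6=6-1=5
CMP R6, 0  (cmp 5,0)
JGT body: taken
LOAD R0, [R3] → R0=M[108]=7
OR R5, R0 → R5=30|7=31
LOAD R5, [R3] → R5=M[108]=7
SUB R0, R5 → R0=7-7=0
ADD R3, 4 → R3=108+4=112
SUB R6, 1 → R6=5-1=4
CMP R6, 0  (cmp 4,0)
JGT body: taken
LOAD R0, [R3] → R0=M[112]=2
OR R5, R0 → R5=7|2=7
LOAD R5, [R3] → R5=M[112]=2
SUB R0, R5 → R0=2-2=0
ADD R3, 4 → R3=112+4=116
SUB R6, 1 → R6=4-1=3
CMP R6, 0  (cmp 3,0)
JGT body: taken
LOAD R0, [R3] → R0=M[116]=3
OR R5, R0 → R5=2|3=3
LOAD R5, [R3] → R5=M[116]=3
SUB R0, R5 → R0=3-3=0
ADD R3, 4 → R3=116+4=120
SUB R6, 1 → R6=3-1=2
CMP R6, 0  (cmp 2,0)
JGT body: taken
LOAD R0, [R3] → R0=M[120]=-3
OR R5, R0 → R5=3|(-3)=-1
LOAD R5, [R3] → R5=M[120]=-3
SUB R0, R5 → R0=(-3)-(-3)=0
ADD R3, 4 → R3=120+4=124
SUB R6, 1 → R6=2-1=1
CMP R6, 0  (cmp 1,0)
JGT body: taken
LOAD R0, [R3] → R0=M[124]=9
OR R5, R0 → R5=(-3)|9=-3
LOAD R5, [R3] → R5=M[124]=9
SUB R0, R5 → R0=9-9=0
ADD R3, 4 → R3=124+4=128
SUB R6, 1 → R6=1-1=0
CMP R6, 0  (cmp 0,0)
JGT body: not taken
STORE R0, [120] → M[120]=0
halt.
Total executed instructions: 62.

62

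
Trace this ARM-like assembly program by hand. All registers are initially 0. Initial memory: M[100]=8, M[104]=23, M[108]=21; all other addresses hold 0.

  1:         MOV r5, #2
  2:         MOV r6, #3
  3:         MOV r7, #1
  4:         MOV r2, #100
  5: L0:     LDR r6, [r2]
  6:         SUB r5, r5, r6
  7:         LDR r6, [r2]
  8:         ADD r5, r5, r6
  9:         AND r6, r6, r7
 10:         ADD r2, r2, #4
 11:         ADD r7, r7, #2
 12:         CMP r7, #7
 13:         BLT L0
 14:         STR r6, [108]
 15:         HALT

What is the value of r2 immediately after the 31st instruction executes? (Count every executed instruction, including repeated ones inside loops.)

112

MOV r5, #2 → r5=2
MOV r6, #3 → r6=3
MOV r7, #1 → r7=1
MOV r2, #100 → r2=100
LDR r6, [r2] → r6=M[100]=8
SUB r5, r5, r6 → r5=2-8=-6
LDR r6, [r2] → r6=M[100]=8
ADD r5, r5, r6 → r5=(-6)+8=2
AND r6, r6, r7 → r6=8&1=0
ADD r2, r2, #4 → r2=100+4=104
ADD r7, r7, #2 → r7=1+2=3
CMP r7, #7  (cmp 3,7)
BLT L0: taken
LDR r6, [r2] → r6=M[104]=23
SUB r5, r5, r6 → r5=2-23=-21
LDR r6, [r2] → r6=M[104]=23
ADD r5, r5, r6 → r5=(-21)+23=2
AND r6, r6, r7 → r6=23&3=3
ADD r2, r2, #4 → r2=104+4=108
ADD r7, r7, #2 → r7=3+2=5
CMP r7, #7  (cmp 5,7)
BLT L0: taken
LDR r6, [r2] → r6=M[108]=21
SUB r5, r5, r6 → r5=2-21=-19
LDR r6, [r2] → r6=M[108]=21
ADD r5, r5, r6 → r5=(-19)+21=2
AND r6, r6, r7 → r6=21&5=5
ADD r2, r2, #4 → r2=108+4=112
ADD r7, r7, #2 → r7=5+2=7
CMP r7, #7  (cmp 7,7)
BLT L0: not taken
After step 31: r2 = 112.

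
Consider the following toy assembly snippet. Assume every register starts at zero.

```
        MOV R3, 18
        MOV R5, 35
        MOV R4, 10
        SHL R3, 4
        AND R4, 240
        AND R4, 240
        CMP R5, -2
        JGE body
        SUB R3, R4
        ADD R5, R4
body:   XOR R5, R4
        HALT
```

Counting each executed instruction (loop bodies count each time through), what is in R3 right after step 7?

after MOV R3, 18: R3=18
after MOV R5, 35: R5=35
after MOV R4, 10: R4=10
after SHL R3, 4: R3=18<<4=288
after AND R4, 240: R4=10&240=0
after AND R4, 240: R4=0&240=0
CMP R5, -2  (cmp 35,-2)
After step 7: R3 = 288.

288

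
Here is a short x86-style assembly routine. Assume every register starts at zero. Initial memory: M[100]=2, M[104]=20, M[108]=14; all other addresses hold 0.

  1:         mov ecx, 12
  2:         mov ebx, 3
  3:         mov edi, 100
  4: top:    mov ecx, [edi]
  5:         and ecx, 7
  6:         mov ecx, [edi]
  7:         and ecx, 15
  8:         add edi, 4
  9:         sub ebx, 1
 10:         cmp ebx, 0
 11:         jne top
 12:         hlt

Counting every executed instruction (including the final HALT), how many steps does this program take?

28

after mov ecx, 12: ecx=12
after mov ebx, 3: ebx=3
after mov edi, 100: edi=100
after mov ecx, [edi]: ecx=M[100]=2
after and ecx, 7: ecx=2&7=2
after mov ecx, [edi]: ecx=M[100]=2
after and ecx, 15: ecx=2&15=2
after add edi, 4: edi=100+4=104
after sub ebx, 1: ebx=3-1=2
cmp ebx, 0  (cmp 2,0)
jne top: taken
after mov ecx, [edi]: ecx=M[104]=20
after and ecx, 7: ecx=20&7=4
after mov ecx, [edi]: ecx=M[104]=20
after and ecx, 15: ecx=20&15=4
after add edi, 4: edi=104+4=108
after sub ebx, 1: ebx=2-1=1
cmp ebx, 0  (cmp 1,0)
jne top: taken
after mov ecx, [edi]: ecx=M[108]=14
after and ecx, 7: ecx=14&7=6
after mov ecx, [edi]: ecx=M[108]=14
after and ecx, 15: ecx=14&15=14
after add edi, 4: edi=108+4=112
after sub ebx, 1: ebx=1-1=0
cmp ebx, 0  (cmp 0,0)
jne top: not taken
halt.
Total executed instructions: 28.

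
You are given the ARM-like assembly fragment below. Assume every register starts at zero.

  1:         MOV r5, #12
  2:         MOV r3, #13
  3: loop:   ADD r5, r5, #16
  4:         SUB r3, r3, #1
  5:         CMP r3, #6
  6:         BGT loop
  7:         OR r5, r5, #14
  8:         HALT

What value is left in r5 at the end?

MOV r5, #12 → r5=12
MOV r3, #13 → r3=13
ADD r5, r5, #16 → r5=12+16=28
SUB r3, r3, #1 → r3=13-1=12
CMP r3, #6  (cmp 12,6)
BGT loop: taken
ADD r5, r5, #16 → r5=28+16=44
SUB r3, r3, #1 → r3=12-1=11
CMP r3, #6  (cmp 11,6)
BGT loop: taken
ADD r5, r5, #16 → r5=44+16=60
SUB r3, r3, #1 → r3=11-1=10
CMP r3, #6  (cmp 10,6)
BGT loop: taken
ADD r5, r5, #16 → r5=60+16=76
SUB r3, r3, #1 → r3=10-1=9
CMP r3, #6  (cmp 9,6)
BGT loop: taken
ADD r5, r5, #16 → r5=76+16=92
SUB r3, r3, #1 → r3=9-1=8
CMP r3, #6  (cmp 8,6)
BGT loop: taken
ADD r5, r5, #16 → r5=92+16=108
SUB r3, r3, #1 → r3=8-1=7
CMP r3, #6  (cmp 7,6)
BGT loop: taken
ADD r5, r5, #16 → r5=108+16=124
SUB r3, r3, #1 → r3=7-1=6
CMP r3, #6  (cmp 6,6)
BGT loop: not taken
OR r5, r5, #14 → r5=124|14=126
halt.

126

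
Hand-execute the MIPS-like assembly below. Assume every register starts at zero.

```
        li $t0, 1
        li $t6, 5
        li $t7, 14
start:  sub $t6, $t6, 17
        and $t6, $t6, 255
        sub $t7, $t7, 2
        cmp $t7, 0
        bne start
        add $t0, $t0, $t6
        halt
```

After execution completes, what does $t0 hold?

143

after li $t0, 1: $t0=1
after li $t6, 5: $t6=5
after li $t7, 14: $t7=14
after sub $t6, $t6, 17: $t6=5-17=-12
after and $t6, $t6, 255: $t6=(-12)&255=244
after sub $t7, $t7, 2: $t7=14-2=12
cmp $t7, 0  (cmp 12,0)
bne start: taken
after sub $t6, $t6, 17: $t6=244-17=227
after and $t6, $t6, 255: $t6=227&255=227
after sub $t7, $t7, 2: $t7=12-2=10
cmp $t7, 0  (cmp 10,0)
bne start: taken
after sub $t6, $t6, 17: $t6=227-17=210
after and $t6, $t6, 255: $t6=210&255=210
after sub $t7, $t7, 2: $t7=10-2=8
cmp $t7, 0  (cmp 8,0)
bne start: taken
after sub $t6, $t6, 17: $t6=210-17=193
after and $t6, $t6, 255: $t6=193&255=193
after sub $t7, $t7, 2: $t7=8-2=6
cmp $t7, 0  (cmp 6,0)
bne start: taken
after sub $t6, $t6, 17: $t6=193-17=176
after and $t6, $t6, 255: $t6=176&255=176
after sub $t7, $t7, 2: $t7=6-2=4
cmp $t7, 0  (cmp 4,0)
bne start: taken
after sub $t6, $t6, 17: $t6=176-17=159
after and $t6, $t6, 255: $t6=159&255=159
after sub $t7, $t7, 2: $t7=4-2=2
cmp $t7, 0  (cmp 2,0)
bne start: taken
after sub $t6, $t6, 17: $t6=159-17=142
after and $t6, $t6, 255: $t6=142&255=142
after sub $t7, $t7, 2: $t7=2-2=0
cmp $t7, 0  (cmp 0,0)
bne start: not taken
after add $t0, $t0, $t6: $t0=1+142=143
halt.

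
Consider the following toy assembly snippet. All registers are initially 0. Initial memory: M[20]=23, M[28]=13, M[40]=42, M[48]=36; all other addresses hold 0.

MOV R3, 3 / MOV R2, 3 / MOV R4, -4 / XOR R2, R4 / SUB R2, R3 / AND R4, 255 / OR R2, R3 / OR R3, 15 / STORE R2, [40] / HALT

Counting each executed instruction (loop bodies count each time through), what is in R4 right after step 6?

252

R3=3
R2=3
R4=-4
R2=3^(-4)=-1
R2=(-1)-3=-4
R4=(-4)&255=252
After step 6: R4 = 252.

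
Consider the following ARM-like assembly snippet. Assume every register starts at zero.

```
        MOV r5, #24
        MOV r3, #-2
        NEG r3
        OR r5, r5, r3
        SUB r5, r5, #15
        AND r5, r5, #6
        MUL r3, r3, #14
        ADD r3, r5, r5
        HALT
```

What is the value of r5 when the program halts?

2

MOV r5, #24 → r5=24
MOV r3, #-2 → r3=-2
NEG r3 → r3=-(-2)=2
OR r5, r5, r3 → r5=24|2=26
SUB r5, r5, #15 → r5=26-15=11
AND r5, r5, #6 → r5=11&6=2
MUL r3, r3, #14 → r3=2*14=28
ADD r3, r5, r5 → r3=2+2=4
halt.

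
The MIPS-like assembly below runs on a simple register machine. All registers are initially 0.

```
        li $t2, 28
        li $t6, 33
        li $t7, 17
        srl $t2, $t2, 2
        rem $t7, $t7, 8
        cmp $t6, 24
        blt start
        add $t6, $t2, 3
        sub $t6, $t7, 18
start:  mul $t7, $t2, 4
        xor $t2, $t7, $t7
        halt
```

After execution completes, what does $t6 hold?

li $t2, 28 → $t2=28
li $t6, 33 → $t6=33
li $t7, 17 → $t7=17
srl $t2, $t2, 2 → $t2=28>>2=7
rem $t7, $t7, 8 → $t7=17%8=1
cmp $t6, 24  (cmp 33,24)
blt start: not taken
add $t6, $t2, 3 → $t6=7+3=10
sub $t6, $t7, 18 → $t6=1-18=-17
mul $t7, $t2, 4 → $t7=7*4=28
xor $t2, $t7, $t7 → $t2=28^28=0
halt.

-17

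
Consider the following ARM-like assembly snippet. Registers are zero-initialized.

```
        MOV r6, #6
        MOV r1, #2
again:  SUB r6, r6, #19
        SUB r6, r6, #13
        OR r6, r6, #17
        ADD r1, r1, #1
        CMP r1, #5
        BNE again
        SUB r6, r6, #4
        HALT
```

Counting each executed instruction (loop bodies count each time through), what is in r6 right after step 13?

-41

MOV r6, #6 → r6=6
MOV r1, #2 → r1=2
SUB r6, r6, #19 → r6=6-19=-13
SUB r6, r6, #13 → r6=(-13)-13=-26
OR r6, r6, #17 → r6=(-26)|17=-9
ADD r1, r1, #1 → r1=2+1=3
CMP r1, #5  (cmp 3,5)
BNE again: taken
SUB r6, r6, #19 → r6=(-9)-19=-28
SUB r6, r6, #13 → r6=(-28)-13=-41
OR r6, r6, #17 → r6=(-41)|17=-41
ADD r1, r1, #1 → r1=3+1=4
CMP r1, #5  (cmp 4,5)
After step 13: r6 = -41.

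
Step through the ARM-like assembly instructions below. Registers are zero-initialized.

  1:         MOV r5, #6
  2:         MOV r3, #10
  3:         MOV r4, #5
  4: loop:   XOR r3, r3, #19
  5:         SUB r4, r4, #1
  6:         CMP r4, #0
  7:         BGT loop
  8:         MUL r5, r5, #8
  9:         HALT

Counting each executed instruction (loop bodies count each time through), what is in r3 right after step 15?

25

MOV r5, #6 → r5=6
MOV r3, #10 → r3=10
MOV r4, #5 → r4=5
XOR r3, r3, #19 → r3=10^19=25
SUB r4, r4, #1 → r4=5-1=4
CMP r4, #0  (cmp 4,0)
BGT loop: taken
XOR r3, r3, #19 → r3=25^19=10
SUB r4, r4, #1 → r4=4-1=3
CMP r4, #0  (cmp 3,0)
BGT loop: taken
XOR r3, r3, #19 → r3=10^19=25
SUB r4, r4, #1 → r4=3-1=2
CMP r4, #0  (cmp 2,0)
BGT loop: taken
After step 15: r3 = 25.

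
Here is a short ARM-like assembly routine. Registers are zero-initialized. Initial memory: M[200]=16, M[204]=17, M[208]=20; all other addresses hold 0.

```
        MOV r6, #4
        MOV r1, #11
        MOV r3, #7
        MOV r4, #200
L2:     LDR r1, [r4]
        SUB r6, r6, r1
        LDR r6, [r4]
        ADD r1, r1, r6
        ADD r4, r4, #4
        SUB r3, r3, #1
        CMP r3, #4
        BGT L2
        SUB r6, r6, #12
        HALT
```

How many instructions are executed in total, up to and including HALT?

30

MOV r6, #4 → r6=4
MOV r1, #11 → r1=11
MOV r3, #7 → r3=7
MOV r4, #200 → r4=200
LDR r1, [r4] → r1=M[200]=16
SUB r6, r6, r1 → r6=4-16=-12
LDR r6, [r4] → r6=M[200]=16
ADD r1, r1, r6 → r1=16+16=32
ADD r4, r4, #4 → r4=200+4=204
SUB r3, r3, #1 → r3=7-1=6
CMP r3, #4  (cmp 6,4)
BGT L2: taken
LDR r1, [r4] → r1=M[204]=17
SUB r6, r6, r1 → r6=16-17=-1
LDR r6, [r4] → r6=M[204]=17
ADD r1, r1, r6 → r1=17+17=34
ADD r4, r4, #4 → r4=204+4=208
SUB r3, r3, #1 → r3=6-1=5
CMP r3, #4  (cmp 5,4)
BGT L2: taken
LDR r1, [r4] → r1=M[208]=20
SUB r6, r6, r1 → r6=17-20=-3
LDR r6, [r4] → r6=M[208]=20
ADD r1, r1, r6 → r1=20+20=40
ADD r4, r4, #4 → r4=208+4=212
SUB r3, r3, #1 → r3=5-1=4
CMP r3, #4  (cmp 4,4)
BGT L2: not taken
SUB r6, r6, #12 → r6=20-12=8
halt.
Total executed instructions: 30.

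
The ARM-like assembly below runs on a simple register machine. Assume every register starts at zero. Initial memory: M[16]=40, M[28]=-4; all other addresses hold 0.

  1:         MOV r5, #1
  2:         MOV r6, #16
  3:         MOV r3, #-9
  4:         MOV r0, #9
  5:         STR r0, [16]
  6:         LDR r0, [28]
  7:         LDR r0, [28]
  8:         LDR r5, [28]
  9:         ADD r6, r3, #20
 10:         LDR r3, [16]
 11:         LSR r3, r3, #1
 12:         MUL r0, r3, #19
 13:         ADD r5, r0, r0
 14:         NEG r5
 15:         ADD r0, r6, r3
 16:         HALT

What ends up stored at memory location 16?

9

MOV r5, #1 → r5=1
MOV r6, #16 → r6=16
MOV r3, #-9 → r3=-9
MOV r0, #9 → r0=9
STR r0, [16] → M[16]=9
LDR r0, [28] → r0=M[28]=-4
LDR r0, [28] → r0=M[28]=-4
LDR r5, [28] → r5=M[28]=-4
ADD r6, r3, #20 → r6=(-9)+20=11
LDR r3, [16] → r3=M[16]=9
LSR r3, r3, #1 → r3=9>>1=4
MUL r0, r3, #19 → r0=4*19=76
ADD r5, r0, r0 → r5=76+76=152
NEG r5 → r5=-(152)=-152
ADD r0, r6, r3 → r0=11+4=15
halt.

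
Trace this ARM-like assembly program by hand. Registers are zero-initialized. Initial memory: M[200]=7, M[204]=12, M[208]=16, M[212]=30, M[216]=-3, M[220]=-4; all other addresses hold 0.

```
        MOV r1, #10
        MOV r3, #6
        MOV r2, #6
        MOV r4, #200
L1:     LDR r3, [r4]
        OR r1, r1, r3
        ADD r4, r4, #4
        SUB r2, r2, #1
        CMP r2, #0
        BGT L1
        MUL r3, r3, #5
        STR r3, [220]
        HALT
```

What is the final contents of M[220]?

r1=10
r3=6
r2=6
r4=200
r3=M[200]=7
r1=10|7=15
r4=200+4=204
r2=6-1=5
CMP r2, #0  (cmp 5,0)
BGT L1: taken
r3=M[204]=12
r1=15|12=15
r4=204+4=208
r2=5-1=4
CMP r2, #0  (cmp 4,0)
BGT L1: taken
r3=M[208]=16
r1=15|16=31
r4=208+4=212
r2=4-1=3
CMP r2, #0  (cmp 3,0)
BGT L1: taken
r3=M[212]=30
r1=31|30=31
r4=212+4=216
r2=3-1=2
CMP r2, #0  (cmp 2,0)
BGT L1: taken
r3=M[216]=-3
r1=31|(-3)=-1
r4=216+4=220
r2=2-1=1
CMP r2, #0  (cmp 1,0)
BGT L1: taken
r3=M[220]=-4
r1=(-1)|(-4)=-1
r4=220+4=224
r2=1-1=0
CMP r2, #0  (cmp 0,0)
BGT L1: not taken
r3=(-4)*5=-20
STR r3, [220] → M[220]=-20
halt.

-20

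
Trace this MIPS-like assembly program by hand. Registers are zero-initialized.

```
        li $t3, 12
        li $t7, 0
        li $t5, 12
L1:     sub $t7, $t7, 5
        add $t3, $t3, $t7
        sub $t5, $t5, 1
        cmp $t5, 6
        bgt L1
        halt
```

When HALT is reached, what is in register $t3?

-93

after li $t3, 12: $t3=12
after li $t7, 0: $t7=0
after li $t5, 12: $t5=12
after sub $t7, $t7, 5: $t7=0-5=-5
after add $t3, $t3, $t7: $t3=12+(-5)=7
after sub $t5, $t5, 1: $t5=12-1=11
cmp $t5, 6  (cmp 11,6)
bgt L1: taken
after sub $t7, $t7, 5: $t7=(-5)-5=-10
after add $t3, $t3, $t7: $t3=7+(-10)=-3
after sub $t5, $t5, 1: $t5=11-1=10
cmp $t5, 6  (cmp 10,6)
bgt L1: taken
after sub $t7, $t7, 5: $t7=(-10)-5=-15
after add $t3, $t3, $t7: $t3=(-3)+(-15)=-18
after sub $t5, $t5, 1: $t5=10-1=9
cmp $t5, 6  (cmp 9,6)
bgt L1: taken
after sub $t7, $t7, 5: $t7=(-15)-5=-20
after add $t3, $t3, $t7: $t3=(-18)+(-20)=-38
after sub $t5, $t5, 1: $t5=9-1=8
cmp $t5, 6  (cmp 8,6)
bgt L1: taken
after sub $t7, $t7, 5: $t7=(-20)-5=-25
after add $t3, $t3, $t7: $t3=(-38)+(-25)=-63
after sub $t5, $t5, 1: $t5=8-1=7
cmp $t5, 6  (cmp 7,6)
bgt L1: taken
after sub $t7, $t7, 5: $t7=(-25)-5=-30
after add $t3, $t3, $t7: $t3=(-63)+(-30)=-93
after sub $t5, $t5, 1: $t5=7-1=6
cmp $t5, 6  (cmp 6,6)
bgt L1: not taken
halt.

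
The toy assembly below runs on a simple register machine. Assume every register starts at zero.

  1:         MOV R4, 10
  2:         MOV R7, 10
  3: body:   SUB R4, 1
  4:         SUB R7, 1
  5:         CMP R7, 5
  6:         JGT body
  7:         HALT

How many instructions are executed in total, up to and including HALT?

23

MOV R4, 10 → R4=10
MOV R7, 10 → R7=10
SUB R4, 1 → R4=10-1=9
SUB R7, 1 → R7=10-1=9
CMP R7, 5  (cmp 9,5)
JGT body: taken
SUB R4, 1 → R4=9-1=8
SUB R7, 1 → R7=9-1=8
CMP R7, 5  (cmp 8,5)
JGT body: taken
SUB R4, 1 → R4=8-1=7
SUB R7, 1 → R7=8-1=7
CMP R7, 5  (cmp 7,5)
JGT body: taken
SUB R4, 1 → R4=7-1=6
SUB R7, 1 → R7=7-1=6
CMP R7, 5  (cmp 6,5)
JGT body: taken
SUB R4, 1 → R4=6-1=5
SUB R7, 1 → R7=6-1=5
CMP R7, 5  (cmp 5,5)
JGT body: not taken
halt.
Total executed instructions: 23.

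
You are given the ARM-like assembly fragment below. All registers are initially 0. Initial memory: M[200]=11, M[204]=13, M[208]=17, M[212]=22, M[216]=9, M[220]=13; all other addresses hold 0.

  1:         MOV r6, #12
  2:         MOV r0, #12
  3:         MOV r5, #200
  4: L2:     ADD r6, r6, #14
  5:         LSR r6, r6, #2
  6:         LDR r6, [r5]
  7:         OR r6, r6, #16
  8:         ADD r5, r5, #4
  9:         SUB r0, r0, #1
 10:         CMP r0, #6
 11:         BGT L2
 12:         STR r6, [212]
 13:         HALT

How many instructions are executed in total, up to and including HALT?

MOV r6, #12 → r6=12
MOV r0, #12 → r0=12
MOV r5, #200 → r5=200
ADD r6, r6, #14 → r6=12+14=26
LSR r6, r6, #2 → r6=26>>2=6
LDR r6, [r5] → r6=M[200]=11
OR r6, r6, #16 → r6=11|16=27
ADD r5, r5, #4 → r5=200+4=204
SUB r0, r0, #1 → r0=12-1=11
CMP r0, #6  (cmp 11,6)
BGT L2: taken
ADD r6, r6, #14 → r6=27+14=41
LSR r6, r6, #2 → r6=41>>2=10
LDR r6, [r5] → r6=M[204]=13
OR r6, r6, #16 → r6=13|16=29
ADD r5, r5, #4 → r5=204+4=208
SUB r0, r0, #1 → r0=11-1=10
CMP r0, #6  (cmp 10,6)
BGT L2: taken
ADD r6, r6, #14 → r6=29+14=43
LSR r6, r6, #2 → r6=43>>2=10
LDR r6, [r5] → r6=M[208]=17
OR r6, r6, #16 → r6=17|16=17
ADD r5, r5, #4 → r5=208+4=212
SUB r0, r0, #1 → r0=10-1=9
CMP r0, #6  (cmp 9,6)
BGT L2: taken
ADD r6, r6, #14 → r6=17+14=31
LSR r6, r6, #2 → r6=31>>2=7
LDR r6, [r5] → r6=M[212]=22
OR r6, r6, #16 → r6=22|16=22
ADD r5, r5, #4 → r5=212+4=216
SUB r0, r0, #1 → r0=9-1=8
CMP r0, #6  (cmp 8,6)
BGT L2: taken
ADD r6, r6, #14 → r6=22+14=36
LSR r6, r6, #2 → r6=36>>2=9
LDR r6, [r5] → r6=M[216]=9
OR r6, r6, #16 → r6=9|16=25
ADD r5, r5, #4 → r5=216+4=220
SUB r0, r0, #1 → r0=8-1=7
CMP r0, #6  (cmp 7,6)
BGT L2: taken
ADD r6, r6, #14 → r6=25+14=39
LSR r6, r6, #2 → r6=39>>2=9
LDR r6, [r5] → r6=M[220]=13
OR r6, r6, #16 → r6=13|16=29
ADD r5, r5, #4 → r5=220+4=224
SUB r0, r0, #1 → r0=7-1=6
CMP r0, #6  (cmp 6,6)
BGT L2: not taken
STR r6, [212] → M[212]=29
halt.
Total executed instructions: 53.

53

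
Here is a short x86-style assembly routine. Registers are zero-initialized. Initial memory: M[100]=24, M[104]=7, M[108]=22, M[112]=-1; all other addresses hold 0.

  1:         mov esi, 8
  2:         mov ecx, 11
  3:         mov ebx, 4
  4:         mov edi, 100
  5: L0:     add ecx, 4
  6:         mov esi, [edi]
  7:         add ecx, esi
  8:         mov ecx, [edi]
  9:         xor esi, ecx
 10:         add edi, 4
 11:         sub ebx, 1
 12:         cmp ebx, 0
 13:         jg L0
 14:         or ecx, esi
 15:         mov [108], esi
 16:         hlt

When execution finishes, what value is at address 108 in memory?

0

after mov esi, 8: esi=8
after mov ecx, 11: ecx=11
after mov ebx, 4: ebx=4
after mov edi, 100: edi=100
after add ecx, 4: ecx=11+4=15
after mov esi, [edi]: esi=M[100]=24
after add ecx, esi: ecx=15+24=39
after mov ecx, [edi]: ecx=M[100]=24
after xor esi, ecx: esi=24^24=0
after add edi, 4: edi=100+4=104
after sub ebx, 1: ebx=4-1=3
cmp ebx, 0  (cmp 3,0)
jg L0: taken
after add ecx, 4: ecx=24+4=28
after mov esi, [edi]: esi=M[104]=7
after add ecx, esi: ecx=28+7=35
after mov ecx, [edi]: ecx=M[104]=7
after xor esi, ecx: esi=7^7=0
after add edi, 4: edi=104+4=108
after sub ebx, 1: ebx=3-1=2
cmp ebx, 0  (cmp 2,0)
jg L0: taken
after add ecx, 4: ecx=7+4=11
after mov esi, [edi]: esi=M[108]=22
after add ecx, esi: ecx=11+22=33
after mov ecx, [edi]: ecx=M[108]=22
after xor esi, ecx: esi=22^22=0
after add edi, 4: edi=108+4=112
after sub ebx, 1: ebx=2-1=1
cmp ebx, 0  (cmp 1,0)
jg L0: taken
after add ecx, 4: ecx=22+4=26
after mov esi, [edi]: esi=M[112]=-1
after add ecx, esi: ecx=26+(-1)=25
after mov ecx, [edi]: ecx=M[112]=-1
after xor esi, ecx: esi=(-1)^(-1)=0
after add edi, 4: edi=112+4=116
after sub ebx, 1: ebx=1-1=0
cmp ebx, 0  (cmp 0,0)
jg L0: not taken
after or ecx, esi: ecx=(-1)|0=-1
mov [108], esi → M[108]=0
halt.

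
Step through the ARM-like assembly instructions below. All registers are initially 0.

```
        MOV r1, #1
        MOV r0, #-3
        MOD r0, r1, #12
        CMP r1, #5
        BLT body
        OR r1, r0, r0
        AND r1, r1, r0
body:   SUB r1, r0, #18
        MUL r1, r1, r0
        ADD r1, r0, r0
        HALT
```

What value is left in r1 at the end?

2

r1=1
r0=-3
r0=1%12=1
CMP r1, #5  (cmp 1,5)
BLT body: taken
r1=1-18=-17
r1=(-17)*1=-17
r1=1+1=2
halt.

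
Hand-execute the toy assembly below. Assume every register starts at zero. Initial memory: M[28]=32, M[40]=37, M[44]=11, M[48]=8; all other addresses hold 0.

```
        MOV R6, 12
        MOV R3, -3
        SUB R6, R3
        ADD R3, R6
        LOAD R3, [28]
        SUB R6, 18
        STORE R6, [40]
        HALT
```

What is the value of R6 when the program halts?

-3

MOV R6, 12 → R6=12
MOV R3, -3 → R3=-3
SUB R6, R3 → R6=12-(-3)=15
ADD R3, R6 → R3=(-3)+15=12
LOAD R3, [28] → R3=M[28]=32
SUB R6, 18 → R6=15-18=-3
STORE R6, [40] → M[40]=-3
halt.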